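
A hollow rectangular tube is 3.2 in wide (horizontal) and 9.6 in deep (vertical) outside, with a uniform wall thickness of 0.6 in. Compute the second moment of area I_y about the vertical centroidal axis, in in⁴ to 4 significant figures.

I_y ≈ 20.61 in⁴

Split into non-overlapping primitives; take the origin at the lower-left of the bounding box.
Outer rectangle: 3.2 × 9.6, A = 30.72 in², x = 1.6 in, Ī = 26.2144 in⁴.
Inner void (subtracted): 2 × 8.4, A = 16.8 in², x = 1.6 in, Ī = 5.6 in⁴.
By symmetry the centroid is at mid-width, x̄ = 1.6 in.
All pieces are centred on the vertical centroidal axis, so I = ΣĪ (holes subtracted) = 20.6144 in⁴.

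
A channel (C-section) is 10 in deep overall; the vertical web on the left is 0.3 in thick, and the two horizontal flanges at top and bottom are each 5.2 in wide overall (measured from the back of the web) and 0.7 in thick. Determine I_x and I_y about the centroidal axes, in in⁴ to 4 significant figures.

I_x ≈ 173.6 in⁴, I_y ≈ 27.86 in⁴

Break the section into simple shapes (no overlaps), measuring from the bottom-left corner of the bounding box.
Web: 0.3 × 10, A = 3 in², y = 5 in, Ī = 25 in⁴.
Top flange (beyond web): 4.9 × 0.7, A = 3.43 in², y = 9.65 in, Ī = 0.140058 in⁴.
Bottom flange (beyond web): 4.9 × 0.7, A = 3.43 in², y = 0.35 in, Ī = 0.140058 in⁴.
By symmetry the centroid is at mid-height, ȳ = 5 in.
Transfer each piece to the centroidal x-axis using Ī + A·d² with d = y − 5:
  web: d = 0 in → contributes +25 in⁴
  top flange (beyond web): d = 4.65 in → contributes +74.3052 in⁴
  bottom flange (beyond web): d = -4.65 in → contributes +74.3052 in⁴
Total I = 173.61 in⁴.
For the y-axis: x̄ = 1.95892 in.
Repeating about the centroidal y-axis gives I_y = 27.8578 in⁴.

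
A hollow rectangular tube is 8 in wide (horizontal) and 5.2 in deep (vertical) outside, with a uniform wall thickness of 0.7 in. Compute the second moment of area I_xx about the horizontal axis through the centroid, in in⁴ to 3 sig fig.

I_xx ≈ 63.6 in⁴

Split into non-overlapping primitives; take the origin at the lower-left of the bounding box.
Outer rectangle: 8 × 5.2, A = 41.6 in², y = 2.6 in, Ī = 93.739 in⁴.
Inner void (subtracted): 6.6 × 3.8, A = 25.08 in², y = 2.6 in, Ī = 30.18 in⁴.
By symmetry the centroid is at mid-height, ȳ = 2.6 in.
All pieces are centred on the horizontal axis through the centroid, so I = ΣĪ (holes subtracted) = 63.559 in⁴.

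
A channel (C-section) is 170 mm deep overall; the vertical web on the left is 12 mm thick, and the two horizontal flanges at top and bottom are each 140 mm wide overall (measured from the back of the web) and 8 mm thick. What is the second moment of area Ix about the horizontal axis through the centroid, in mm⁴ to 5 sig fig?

Treat the section as a set of non-overlapping primitives; coordinates are from the bounding-box lower-left.
Web: 12 × 170, A = 2 040 mm², y = 85 mm, Ī = 4 913 000 mm⁴.
Top flange (beyond web): 128 × 8, A = 1 024 mm², y = 166 mm, Ī = 5461.333 mm⁴.
Bottom flange (beyond web): 128 × 8, A = 1 024 mm², y = 4 mm, Ī = 5461.333 mm⁴.
By symmetry the centroid is at mid-height, ȳ = 85 mm.
Transfer each piece to the horizontal axis through the centroid using Ī + A·d² with d = y − 85:
  web: d = 0 mm → contributes +4 913 000 mm⁴
  top flange (beyond web): d = 81 mm → contributes +6 723 925 mm⁴
  bottom flange (beyond web): d = -81 mm → contributes +6 723 925 mm⁴
Total I = 18 360 851 mm⁴.

Ix ≈ 1.8361 × 10⁷ mm⁴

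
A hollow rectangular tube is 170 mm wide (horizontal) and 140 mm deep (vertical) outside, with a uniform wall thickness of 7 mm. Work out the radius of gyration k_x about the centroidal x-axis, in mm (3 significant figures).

k_x ≈ 55.7 mm

Break the section into simple shapes (no overlaps), measuring from the bottom-left corner of the bounding box.
Outer rectangle: 170 × 140, A = 23 800 mm², y = 70 mm, Ī = 38 873 333 mm⁴.
Inner void (subtracted): 156 × 126, A = 19 656 mm², y = 70 mm, Ī = 26 004 888 mm⁴.
By symmetry the centroid is at mid-height, ȳ = 70 mm.
All pieces are centred on the centroidal x-axis, so I = ΣĪ (holes subtracted) = 12 868 445 mm⁴.
Radius of gyration: k = √(I/A) = √(12 868 445 / 4 144) = 55.725 mm.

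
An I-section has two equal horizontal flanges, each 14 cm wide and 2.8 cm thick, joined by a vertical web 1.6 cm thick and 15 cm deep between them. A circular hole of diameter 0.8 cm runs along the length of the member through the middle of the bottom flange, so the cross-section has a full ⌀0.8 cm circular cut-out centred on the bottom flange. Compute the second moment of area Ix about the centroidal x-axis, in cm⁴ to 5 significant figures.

Treat the section as a set of non-overlapping primitives; coordinates are from the bounding-box lower-left.
Bottom flange: 14 × 2.8, A = 39.2 cm², y = 1.4 cm, Ī = 25.61067 cm⁴.
Web: 1.6 × 15, A = 24 cm², y = 10.3 cm, Ī = 450 cm⁴.
Top flange: 14 × 2.8, A = 39.2 cm², y = 19.2 cm, Ī = 25.61067 cm⁴.
Hole (subtracted): ⌀0.8, A = 0.5026548 cm², y = 1.4 cm, Ī = 0.02010619 cm⁴.
Centroid: ȳ = ΣA·y / ΣA = 10.3439 cm.
Transfer each piece to the centroidal x-axis using Ī + A·d² with d = y − 10.3439:
  bottom flange: d = -8.943903 cm → contributes +3161.352 cm⁴
  web: d = -0.04390328 cm → contributes +450.0463 cm⁴
  top flange: d = 8.856097 cm → contributes +3100.084 cm⁴
  hole: d = -8.943903 cm → contributes −40.22918 cm⁴
Total I = 6671.254 cm⁴.

Ix ≈ 6671.3 cm⁴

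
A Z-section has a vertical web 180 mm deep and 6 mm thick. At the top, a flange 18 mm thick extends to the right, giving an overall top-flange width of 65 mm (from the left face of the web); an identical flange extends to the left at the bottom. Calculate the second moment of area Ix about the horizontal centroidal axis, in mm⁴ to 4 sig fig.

Ix ≈ 1.691 × 10⁷ mm⁴

Decompose the section into non-overlapping parts with the origin at the bottom-left of its bounding rectangle.
Web: 6 × 180, A = 1 080 mm², y = 90 mm, Ī = 2 916 000 mm⁴.
Top flange (beyond web): 59 × 18, A = 1 062 mm², y = 171 mm, Ī = 28 674 mm⁴.
Bottom flange (beyond web): 59 × 18, A = 1 062 mm², y = 9 mm, Ī = 28 674 mm⁴.
Centroid: ȳ = ΣA·y / ΣA = 90 mm.
Transfer each piece to the horizontal centroidal axis using Ī + A·d² with d = y − 90:
  web: d = 0 mm → contributes +2 916 000 mm⁴
  top flange (beyond web): d = 81 mm → contributes +6 996 456 mm⁴
  bottom flange (beyond web): d = -81 mm → contributes +6 996 456 mm⁴
Total I = 16 908 912 mm⁴.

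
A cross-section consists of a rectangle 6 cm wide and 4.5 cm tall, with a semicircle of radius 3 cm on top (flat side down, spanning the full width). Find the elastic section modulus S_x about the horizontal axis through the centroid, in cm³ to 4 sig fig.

S_x ≈ 42.00 cm³

Decompose the section into non-overlapping parts with the origin at the bottom-left of its bounding rectangle.
Rectangular body: 6 × 4.5, A = 27 cm², y = 2.25 cm, Ī = 45.5625 cm⁴.
Semicircular cap: semicircle r = 3, A = 14.1372 cm², y = 5.77324 cm, Ī = 8.89031 cm⁴.
Centroid: ȳ = ΣA·y / ΣA = 3.46079 cm.
Transfer each piece to the horizontal axis through the centroid using Ī + A·d² with d = y − 3.46079:
  rectangular body: d = -1.21079 cm → contributes +85.1451 cm⁴
  semicircular cap: d = 2.31245 cm → contributes +84.4875 cm⁴
Total I = 169.633 cm⁴.
Extreme fibre distance c = 4.03921 cm; S = I/c = 41.9965 cm³.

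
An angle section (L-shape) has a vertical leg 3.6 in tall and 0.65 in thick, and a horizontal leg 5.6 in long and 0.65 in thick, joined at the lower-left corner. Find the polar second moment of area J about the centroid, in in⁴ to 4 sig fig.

Break the section into simple shapes (no overlaps), measuring from the bottom-left corner of the bounding box.
Vertical leg: 0.65 × 3.6, A = 2.34 in², y = 1.8 in, Ī = 2.5272 in⁴.
Horizontal leg (remainder): 4.95 × 0.65, A = 3.2175 in², y = 0.325 in, Ī = 0.113283 in⁴.
Centroid: ȳ = ΣA·y / ΣA = 0.946053 in.
Transfer each piece to the centroidal x-axis using Ī + A·d² with d = y − 0.946053:
  vertical leg: d = 0.853947 in → contributes +4.23359 in⁴
  horizontal leg (remainder): d = -0.621053 in → contributes +1.35429 in⁴
Total I = 5.58788 in⁴.
For the y-axis: x̄ = 1.94605 in.
Repeating about the centroidal y-axis gives I_y = 17.2733 in⁴.
Polar second moment: J = I_x + I_y = 22.8611 in⁴.

J ≈ 22.86 in⁴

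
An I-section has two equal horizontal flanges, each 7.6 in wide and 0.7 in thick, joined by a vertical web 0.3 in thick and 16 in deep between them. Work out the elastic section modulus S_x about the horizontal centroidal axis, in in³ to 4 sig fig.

Split into non-overlapping primitives; take the origin at the lower-left of the bounding box.
Bottom flange: 7.6 × 0.7, A = 5.32 in², y = 0.35 in, Ī = 0.217233 in⁴.
Web: 0.3 × 16, A = 4.8 in², y = 8.7 in, Ī = 102.4 in⁴.
Top flange: 7.6 × 0.7, A = 5.32 in², y = 17.05 in, Ī = 0.217233 in⁴.
By symmetry the centroid is at mid-height, ȳ = 8.7 in.
Transfer each piece to the horizontal centroidal axis using Ī + A·d² with d = y − 8.7:
  bottom flange: d = -8.35 in → contributes +371.141 in⁴
  web: d = 0 in → contributes +102.4 in⁴
  top flange: d = 8.35 in → contributes +371.141 in⁴
Total I = 844.682 in⁴.
Extreme fibre distance c = 8.7 in; S = I/c = 97.0899 in³.

S_x ≈ 97.09 in³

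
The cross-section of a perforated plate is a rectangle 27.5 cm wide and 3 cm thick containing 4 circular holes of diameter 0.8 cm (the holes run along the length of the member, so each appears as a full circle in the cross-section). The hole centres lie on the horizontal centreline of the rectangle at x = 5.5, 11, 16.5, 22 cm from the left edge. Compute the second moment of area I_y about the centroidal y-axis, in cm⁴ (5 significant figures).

I_y ≈ 5123.1 cm⁴

Decompose the section into non-overlapping parts with the origin at the bottom-left of its bounding rectangle.
Plate: 27.5 × 3, A = 82.5 cm², x = 13.75 cm, Ī = 5199.219 cm⁴.
Hole 1 (subtracted): ⌀0.8, A = 0.5026548 cm², x = 5.5 cm, Ī = 0.02010619 cm⁴.
Hole 2 (subtracted): ⌀0.8, A = 0.5026548 cm², x = 11 cm, Ī = 0.02010619 cm⁴.
Hole 3 (subtracted): ⌀0.8, A = 0.5026548 cm², x = 16.5 cm, Ī = 0.02010619 cm⁴.
Hole 4 (subtracted): ⌀0.8, A = 0.5026548 cm², x = 22 cm, Ī = 0.02010619 cm⁴.
By symmetry the centroid is at mid-width, x̄ = 13.75 cm.
Transfer each piece to the centroidal y-axis using Ī + A·d² with d = x − 13.75:
  plate: d = 0 cm → contributes +5199.219 cm⁴
  hole 1: d = -8.25 cm → contributes −34.23205 cm⁴
  hole 2: d = -2.75 cm → contributes −3.821433 cm⁴
  hole 3: d = 2.75 cm → contributes −3.821433 cm⁴
  hole 4: d = 8.25 cm → contributes −34.23205 cm⁴
Total I = 5123.112 cm⁴.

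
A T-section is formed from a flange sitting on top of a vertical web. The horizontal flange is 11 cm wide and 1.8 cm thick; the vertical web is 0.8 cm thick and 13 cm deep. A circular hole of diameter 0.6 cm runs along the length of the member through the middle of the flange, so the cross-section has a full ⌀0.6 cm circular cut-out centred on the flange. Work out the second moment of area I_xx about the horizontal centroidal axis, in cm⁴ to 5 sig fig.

I_xx ≈ 523.34 cm⁴

Treat the section as a set of non-overlapping primitives; coordinates are from the bounding-box lower-left.
Flange: 11 × 1.8, A = 19.8 cm², y = 13.9 cm, Ī = 5.346 cm⁴.
Web: 0.8 × 13, A = 10.4 cm², y = 6.5 cm, Ī = 146.4667 cm⁴.
Hole (subtracted): ⌀0.6, A = 0.2827433 cm², y = 13.9 cm, Ī = 0.006361725 cm⁴.
Centroid: ȳ = ΣA·y / ΣA = 11.32757 cm.
Transfer each piece to the horizontal centroidal axis using Ī + A·d² with d = y − 11.32757:
  flange: d = 2.572428 cm → contributes +136.3703 cm⁴
  web: d = -4.827572 cm → contributes +388.8433 cm⁴
  hole: d = 2.572428 cm → contributes −1.877384 cm⁴
Total I = 523.3362 cm⁴.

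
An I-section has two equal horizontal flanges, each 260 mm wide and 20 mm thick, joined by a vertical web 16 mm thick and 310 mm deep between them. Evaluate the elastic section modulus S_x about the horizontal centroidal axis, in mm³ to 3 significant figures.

Split into non-overlapping primitives; take the origin at the lower-left of the bounding box.
Bottom flange: 260 × 20, A = 5 200 mm², y = 10 mm, Ī = 173 333 mm⁴.
Web: 16 × 310, A = 4 960 mm², y = 175 mm, Ī = 39 721 333 mm⁴.
Top flange: 260 × 20, A = 5 200 mm², y = 340 mm, Ī = 173 333 mm⁴.
By symmetry the centroid is at mid-height, ȳ = 175 mm.
Transfer each piece to the horizontal centroidal axis using Ī + A·d² with d = y − 175:
  bottom flange: d = -165 mm → contributes +141 743 333 mm⁴
  web: d = 0 mm → contributes +39 721 333 mm⁴
  top flange: d = 165 mm → contributes +141 743 333 mm⁴
Total I = 323 208 000 mm⁴.
Extreme fibre distance c = 175 mm; S = I/c = 1 846 903 mm³.

S_x ≈ 1.85 × 10⁶ mm³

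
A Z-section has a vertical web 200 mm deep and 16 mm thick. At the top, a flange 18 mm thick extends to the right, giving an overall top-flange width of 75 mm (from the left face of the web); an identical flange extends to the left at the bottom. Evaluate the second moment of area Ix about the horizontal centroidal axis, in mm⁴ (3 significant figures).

Treat the section as a set of non-overlapping primitives; coordinates are from the bounding-box lower-left.
Web: 16 × 200, A = 3 200 mm², y = 100 mm, Ī = 10 666 667 mm⁴.
Top flange (beyond web): 59 × 18, A = 1 062 mm², y = 191 mm, Ī = 28 674 mm⁴.
Bottom flange (beyond web): 59 × 18, A = 1 062 mm², y = 9 mm, Ī = 28 674 mm⁴.
Centroid: ȳ = ΣA·y / ΣA = 100 mm.
Transfer each piece to the horizontal centroidal axis using Ī + A·d² with d = y − 100:
  web: d = 0 mm → contributes +10 666 667 mm⁴
  top flange (beyond web): d = 91 mm → contributes +8 823 096 mm⁴
  bottom flange (beyond web): d = -91 mm → contributes +8 823 096 mm⁴
Total I = 28 312 859 mm⁴.

Ix ≈ 2.83 × 10⁷ mm⁴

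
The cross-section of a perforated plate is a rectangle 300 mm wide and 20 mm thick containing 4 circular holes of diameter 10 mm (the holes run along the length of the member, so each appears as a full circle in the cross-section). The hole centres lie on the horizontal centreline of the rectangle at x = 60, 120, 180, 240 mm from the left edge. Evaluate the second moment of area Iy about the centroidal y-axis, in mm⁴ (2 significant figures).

Decompose the section into non-overlapping parts with the origin at the bottom-left of its bounding rectangle.
Plate: 300 × 20, A = 6 000 mm², x = 150 mm, Ī = 45 000 000 mm⁴.
Hole 1 (subtracted): ⌀10, A = 78.54 mm², x = 60 mm, Ī = 490.9 mm⁴.
Hole 2 (subtracted): ⌀10, A = 78.54 mm², x = 120 mm, Ī = 490.9 mm⁴.
Hole 3 (subtracted): ⌀10, A = 78.54 mm², x = 180 mm, Ī = 490.9 mm⁴.
Hole 4 (subtracted): ⌀10, A = 78.54 mm², x = 240 mm, Ī = 490.9 mm⁴.
By symmetry the centroid is at mid-width, x̄ = 150 mm.
Transfer each piece to the centroidal y-axis using Ī + A·d² with d = x − 150:
  plate: d = 0 mm → contributes +45 000 000 mm⁴
  hole 1: d = -90 mm → contributes −636 663 mm⁴
  hole 2: d = -30 mm → contributes −71 177 mm⁴
  hole 3: d = 30 mm → contributes −71 177 mm⁴
  hole 4: d = 90 mm → contributes −636 663 mm⁴
Total I = 43 584 320 mm⁴.

Iy ≈ 4.4 × 10⁷ mm⁴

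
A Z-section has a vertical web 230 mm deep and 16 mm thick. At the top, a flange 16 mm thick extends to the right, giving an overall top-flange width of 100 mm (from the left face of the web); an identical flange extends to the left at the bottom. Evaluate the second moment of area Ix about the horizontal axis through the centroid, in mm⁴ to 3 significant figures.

Ix ≈ 4.71 × 10⁷ mm⁴

Split into non-overlapping primitives; take the origin at the lower-left of the bounding box.
Web: 16 × 230, A = 3 680 mm², y = 115 mm, Ī = 16 222 667 mm⁴.
Top flange (beyond web): 84 × 16, A = 1 344 mm², y = 222 mm, Ī = 28 672 mm⁴.
Bottom flange (beyond web): 84 × 16, A = 1 344 mm², y = 8 mm, Ī = 28 672 mm⁴.
Centroid: ȳ = ΣA·y / ΣA = 115 mm.
Transfer each piece to the horizontal axis through the centroid using Ī + A·d² with d = y − 115:
  web: d = 0 mm → contributes +16 222 667 mm⁴
  top flange (beyond web): d = 107 mm → contributes +15 416 128 mm⁴
  bottom flange (beyond web): d = -107 mm → contributes +15 416 128 mm⁴
Total I = 47 054 923 mm⁴.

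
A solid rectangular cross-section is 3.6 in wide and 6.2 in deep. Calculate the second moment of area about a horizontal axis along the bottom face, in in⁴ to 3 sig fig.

The section: 3.6 × 6.2, A = 22.32 in², y = 3.1 in, Ī = 71.498 in⁴.
Transfer it to a horizontal axis along the bottom face using Ī + A·d² with d = y − 0:
  the section: d = 3.1 in → contributes +285.99 in⁴
Total I = 285.99 in⁴.

I_base ≈ 286 in⁴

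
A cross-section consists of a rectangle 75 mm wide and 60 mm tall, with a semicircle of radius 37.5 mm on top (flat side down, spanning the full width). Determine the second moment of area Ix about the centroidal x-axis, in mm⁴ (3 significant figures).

Ix ≈ 4.69 × 10⁶ mm⁴

Split into non-overlapping primitives; take the origin at the lower-left of the bounding box.
Rectangular body: 75 × 60, A = 4 500 mm², y = 30 mm, Ī = 1 350 000 mm⁴.
Semicircular cap: semicircle r = 37.5, A = 2208.9 mm², y = 75.915 mm, Ī = 217 049 mm⁴.
Centroid: ȳ = ΣA·y / ΣA = 45.118 mm.
Transfer each piece to the centroidal x-axis using Ī + A·d² with d = y − 45.118:
  rectangular body: d = -15.118 mm → contributes +2 378 464 mm⁴
  semicircular cap: d = 30.798 mm → contributes +2 312 218 mm⁴
Total I = 4 690 682 mm⁴.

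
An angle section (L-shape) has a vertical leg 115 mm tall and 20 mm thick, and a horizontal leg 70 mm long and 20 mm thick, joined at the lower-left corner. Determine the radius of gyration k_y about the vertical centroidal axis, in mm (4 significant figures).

Treat the section as a set of non-overlapping primitives; coordinates are from the bounding-box lower-left.
Vertical leg: 20 × 115, A = 2 300 mm², x = 10 mm, Ī = 76666.7 mm⁴.
Horizontal leg (remainder): 50 × 20, A = 1 000 mm², x = 45 mm, Ī = 208 333 mm⁴.
Centroid: x̄ = ΣA·x / ΣA = 20.6061 mm.
Transfer each piece to the vertical centroidal axis using Ī + A·d² with d = x − 20.6061:
  vertical leg: d = -10.6061 mm → contributes +335 390 mm⁴
  horizontal leg (remainder): d = 24.3939 mm → contributes +803 398 mm⁴
Total I = 1 138 788 mm⁴.
Radius of gyration: k = √(I/A) = √(1 138 788 / 3 300) = 18.5765 mm.

k_y ≈ 18.58 mm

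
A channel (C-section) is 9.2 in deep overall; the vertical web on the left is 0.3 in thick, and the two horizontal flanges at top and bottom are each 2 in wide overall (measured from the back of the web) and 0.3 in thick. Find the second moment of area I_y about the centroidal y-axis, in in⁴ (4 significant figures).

I_y ≈ 1.011 in⁴

Treat the section as a set of non-overlapping primitives; coordinates are from the bounding-box lower-left.
Web: 0.3 × 9.2, A = 2.76 in², x = 0.15 in, Ī = 0.0207 in⁴.
Top flange (beyond web): 1.7 × 0.3, A = 0.51 in², x = 1.15 in, Ī = 0.122825 in⁴.
Bottom flange (beyond web): 1.7 × 0.3, A = 0.51 in², x = 1.15 in, Ī = 0.122825 in⁴.
Centroid: x̄ = ΣA·x / ΣA = 0.419841 in.
Transfer each piece to the centroidal y-axis using Ī + A·d² with d = x − 0.419841:
  web: d = -0.269841 in → contributes +0.221667 in⁴
  top flange (beyond web): d = 0.730159 in → contributes +0.394722 in⁴
  bottom flange (beyond web): d = 0.730159 in → contributes +0.394722 in⁴
Total I = 1.01111 in⁴.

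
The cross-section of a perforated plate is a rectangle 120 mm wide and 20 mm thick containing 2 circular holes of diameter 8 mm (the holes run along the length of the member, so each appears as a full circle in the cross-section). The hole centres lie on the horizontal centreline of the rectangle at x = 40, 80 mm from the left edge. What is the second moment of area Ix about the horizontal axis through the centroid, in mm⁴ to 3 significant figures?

Ix ≈ 7.96 × 10⁴ mm⁴

Decompose the section into non-overlapping parts with the origin at the bottom-left of its bounding rectangle.
Plate: 120 × 20, A = 2 400 mm², y = 10 mm, Ī = 80 000 mm⁴.
Hole 1 (subtracted): ⌀8, A = 50.265 mm², y = 10 mm, Ī = 201.06 mm⁴.
Hole 2 (subtracted): ⌀8, A = 50.265 mm², y = 10 mm, Ī = 201.06 mm⁴.
By symmetry the centroid is at mid-height, ȳ = 10 mm.
All pieces are centred on the horizontal axis through the centroid, so I = ΣĪ (holes subtracted) = 79 598 mm⁴.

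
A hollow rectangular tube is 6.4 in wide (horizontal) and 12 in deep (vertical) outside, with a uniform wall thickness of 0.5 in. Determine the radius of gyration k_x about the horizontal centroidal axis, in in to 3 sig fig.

Split into non-overlapping primitives; take the origin at the lower-left of the bounding box.
Outer rectangle: 6.4 × 12, A = 76.8 in², y = 6 in, Ī = 921.6 in⁴.
Inner void (subtracted): 5.4 × 11, A = 59.4 in², y = 6 in, Ī = 598.95 in⁴.
By symmetry the centroid is at mid-height, ȳ = 6 in.
All pieces are centred on the horizontal centroidal axis, so I = ΣĪ (holes subtracted) = 322.65 in⁴.
Radius of gyration: k = √(I/A) = √(322.65 / 17.4) = 4.3062 in.

k_x ≈ 4.31 in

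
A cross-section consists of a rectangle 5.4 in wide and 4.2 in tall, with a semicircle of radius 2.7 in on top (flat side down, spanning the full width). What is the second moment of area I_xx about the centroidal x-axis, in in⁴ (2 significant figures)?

Treat the section as a set of non-overlapping primitives; coordinates are from the bounding-box lower-left.
Rectangular body: 5.4 × 4.2, A = 22.68 in², y = 2.1 in, Ī = 33.34 in⁴.
Semicircular cap: semicircle r = 2.7, A = 11.45 in², y = 5.346 in, Ī = 5.833 in⁴.
Centroid: ȳ = ΣA·y / ΣA = 3.189 in.
Transfer each piece to the centroidal x-axis using Ī + A·d² with d = y − 3.189:
  rectangular body: d = -1.089 in → contributes +60.24 in⁴
  semicircular cap: d = 2.157 in → contributes +59.11 in⁴
Total I = 119.3 in⁴.

I_xx ≈ 120 in⁴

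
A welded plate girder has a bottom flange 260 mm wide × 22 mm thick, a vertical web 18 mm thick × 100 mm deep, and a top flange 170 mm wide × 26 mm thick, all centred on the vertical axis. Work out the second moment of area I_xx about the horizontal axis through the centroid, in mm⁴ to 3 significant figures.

I_xx ≈ 4.04 × 10⁷ mm⁴

Decompose the section into non-overlapping parts with the origin at the bottom-left of its bounding rectangle.
Bottom plate: 260 × 22, A = 5 720 mm², y = 11 mm, Ī = 230 707 mm⁴.
Web plate: 18 × 100, A = 1 800 mm², y = 72 mm, Ī = 1 500 000 mm⁴.
Top plate: 170 × 26, A = 4 420 mm², y = 135 mm, Ī = 248 993 mm⁴.
Centroid: ȳ = ΣA·y / ΣA = 66.099 mm.
Transfer each piece to the horizontal axis through the centroid using Ī + A·d² with d = y − 66.099:
  bottom plate: d = -55.099 mm → contributes +17 595 945 mm⁴
  web plate: d = 5.9012 mm → contributes +1 562 683 mm⁴
  top plate: d = 68.901 mm → contributes +21 232 376 mm⁴
Total I = 40 391 003 mm⁴.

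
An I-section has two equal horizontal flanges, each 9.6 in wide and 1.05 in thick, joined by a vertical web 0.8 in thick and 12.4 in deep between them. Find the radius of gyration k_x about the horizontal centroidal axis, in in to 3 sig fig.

k_x ≈ 5.88 in

Break the section into simple shapes (no overlaps), measuring from the bottom-left corner of the bounding box.
Bottom flange: 9.6 × 1.05, A = 10.08 in², y = 0.525 in, Ī = 0.9261 in⁴.
Web: 0.8 × 12.4, A = 9.92 in², y = 7.25 in, Ī = 127.11 in⁴.
Top flange: 9.6 × 1.05, A = 10.08 in², y = 13.975 in, Ī = 0.9261 in⁴.
By symmetry the centroid is at mid-height, ȳ = 7.25 in.
Transfer each piece to the horizontal centroidal axis using Ī + A·d² with d = y − 7.25:
  bottom flange: d = -6.725 in → contributes +456.8 in⁴
  web: d = 0 in → contributes +127.11 in⁴
  top flange: d = 6.725 in → contributes +456.8 in⁴
Total I = 1040.7 in⁴.
Radius of gyration: k = √(I/A) = √(1040.7 / 30.08) = 5.882 in.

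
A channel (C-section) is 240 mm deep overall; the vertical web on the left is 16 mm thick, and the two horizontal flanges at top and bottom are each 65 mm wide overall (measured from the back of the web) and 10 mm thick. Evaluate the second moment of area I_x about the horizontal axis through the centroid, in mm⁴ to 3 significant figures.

Decompose the section into non-overlapping parts with the origin at the bottom-left of its bounding rectangle.
Web: 16 × 240, A = 3 840 mm², y = 120 mm, Ī = 18 432 000 mm⁴.
Top flange (beyond web): 49 × 10, A = 490 mm², y = 235 mm, Ī = 4083.3 mm⁴.
Bottom flange (beyond web): 49 × 10, A = 490 mm², y = 5 mm, Ī = 4083.3 mm⁴.
By symmetry the centroid is at mid-height, ȳ = 120 mm.
Transfer each piece to the horizontal axis through the centroid using Ī + A·d² with d = y − 120:
  web: d = 0 mm → contributes +18 432 000 mm⁴
  top flange (beyond web): d = 115 mm → contributes +6 484 333 mm⁴
  bottom flange (beyond web): d = -115 mm → contributes +6 484 333 mm⁴
Total I = 31 400 667 mm⁴.

I_x ≈ 3.14 × 10⁷ mm⁴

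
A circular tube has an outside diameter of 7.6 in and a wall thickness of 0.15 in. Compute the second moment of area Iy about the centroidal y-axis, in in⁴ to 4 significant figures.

Split into non-overlapping primitives; take the origin at the lower-left of the bounding box.
Outer circle: ⌀7.6, A = 45.3646 in², x = 3.8 in, Ī = 163.766 in⁴.
Bore (subtracted): ⌀7.3, A = 41.8539 in², x = 3.8 in, Ī = 139.4 in⁴.
By symmetry the centroid is at mid-width, x̄ = 3.8 in.
All pieces are centred on the centroidal y-axis, so I = ΣĪ (holes subtracted) = 24.3667 in⁴.

Iy ≈ 24.37 in⁴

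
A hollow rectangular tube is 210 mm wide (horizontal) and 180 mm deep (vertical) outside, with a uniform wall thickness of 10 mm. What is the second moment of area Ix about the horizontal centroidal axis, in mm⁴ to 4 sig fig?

Treat the section as a set of non-overlapping primitives; coordinates are from the bounding-box lower-left.
Outer rectangle: 210 × 180, A = 37 800 mm², y = 90 mm, Ī = 102 060 000 mm⁴.
Inner void (subtracted): 190 × 160, A = 30 400 mm², y = 90 mm, Ī = 64 853 333 mm⁴.
By symmetry the centroid is at mid-height, ȳ = 90 mm.
All pieces are centred on the horizontal centroidal axis, so I = ΣĪ (holes subtracted) = 37 206 667 mm⁴.

Ix ≈ 3.721 × 10⁷ mm⁴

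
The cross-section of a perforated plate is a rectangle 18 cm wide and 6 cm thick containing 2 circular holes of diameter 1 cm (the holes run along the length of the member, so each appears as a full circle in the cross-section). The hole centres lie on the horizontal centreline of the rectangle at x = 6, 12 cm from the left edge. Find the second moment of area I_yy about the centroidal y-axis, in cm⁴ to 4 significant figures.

I_yy ≈ 2902 cm⁴

Treat the section as a set of non-overlapping primitives; coordinates are from the bounding-box lower-left.
Plate: 18 × 6, A = 108 cm², x = 9 cm, Ī = 2 916 cm⁴.
Hole 1 (subtracted): ⌀1, A = 0.785398 cm², x = 6 cm, Ī = 0.0490874 cm⁴.
Hole 2 (subtracted): ⌀1, A = 0.785398 cm², x = 12 cm, Ī = 0.0490874 cm⁴.
By symmetry the centroid is at mid-width, x̄ = 9 cm.
Transfer each piece to the centroidal y-axis using Ī + A·d² with d = x − 9:
  plate: d = 0 cm → contributes +2 916 cm⁴
  hole 1: d = -3 cm → contributes −7.11767 cm⁴
  hole 2: d = 3 cm → contributes −7.11767 cm⁴
Total I = 2901.76 cm⁴.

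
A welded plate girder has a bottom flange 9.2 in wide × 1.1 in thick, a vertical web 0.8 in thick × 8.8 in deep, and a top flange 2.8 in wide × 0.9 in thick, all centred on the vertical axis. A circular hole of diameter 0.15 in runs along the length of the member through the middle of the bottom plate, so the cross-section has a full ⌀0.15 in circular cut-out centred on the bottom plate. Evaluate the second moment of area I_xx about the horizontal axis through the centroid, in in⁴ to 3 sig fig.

I_xx ≈ 281 in⁴

Split into non-overlapping primitives; take the origin at the lower-left of the bounding box.
Bottom plate: 9.2 × 1.1, A = 10.12 in², y = 0.55 in, Ī = 1.0204 in⁴.
Web plate: 0.8 × 8.8, A = 7.04 in², y = 5.5 in, Ī = 45.431 in⁴.
Top plate: 2.8 × 0.9, A = 2.52 in², y = 10.35 in, Ī = 0.1701 in⁴.
Hole (subtracted): ⌀0.15, A = 0.017671 in², y = 0.55 in, Ī = 0.00002485 in⁴.
Centroid: ȳ = ΣA·y / ΣA = 3.5783 in.
Transfer each piece to the horizontal axis through the centroid using Ī + A·d² with d = y − 3.5783:
  bottom plate: d = -3.0283 in → contributes +93.829 in⁴
  web plate: d = 1.9217 in → contributes +71.429 in⁴
  top plate: d = 6.7717 in → contributes +115.73 in⁴
  hole: d = -3.0283 in → contributes −0.16209 in⁴
Total I = 280.82 in⁴.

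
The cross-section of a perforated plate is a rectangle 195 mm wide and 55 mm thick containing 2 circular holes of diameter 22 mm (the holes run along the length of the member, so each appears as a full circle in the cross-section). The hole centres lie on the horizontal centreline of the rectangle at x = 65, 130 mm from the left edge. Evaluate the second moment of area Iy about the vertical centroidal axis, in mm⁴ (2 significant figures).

Decompose the section into non-overlapping parts with the origin at the bottom-left of its bounding rectangle.
Plate: 195 × 55, A = 10 725 mm², x = 97.5 mm, Ī = 33 984 844 mm⁴.
Hole 1 (subtracted): ⌀22, A = 380.1 mm², x = 65 mm, Ī = 11 499 mm⁴.
Hole 2 (subtracted): ⌀22, A = 380.1 mm², x = 130 mm, Ī = 11 499 mm⁴.
By symmetry the centroid is at mid-width, x̄ = 97.5 mm.
Transfer each piece to the vertical centroidal axis using Ī + A·d² with d = x − 97.5:
  plate: d = 0 mm → contributes +33 984 844 mm⁴
  hole 1: d = -32.5 mm → contributes −413 014 mm⁴
  hole 2: d = 32.5 mm → contributes −413 014 mm⁴
Total I = 33 158 815 mm⁴.

Iy ≈ 3.3 × 10⁷ mm⁴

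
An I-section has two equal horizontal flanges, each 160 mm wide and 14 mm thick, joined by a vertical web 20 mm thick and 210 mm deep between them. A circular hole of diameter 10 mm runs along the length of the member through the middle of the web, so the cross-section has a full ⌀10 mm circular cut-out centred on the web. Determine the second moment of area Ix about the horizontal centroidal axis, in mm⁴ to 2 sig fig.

Split into non-overlapping primitives; take the origin at the lower-left of the bounding box.
Bottom flange: 160 × 14, A = 2 240 mm², y = 7 mm, Ī = 36 587 mm⁴.
Web: 20 × 210, A = 4 200 mm², y = 119 mm, Ī = 15 435 000 mm⁴.
Top flange: 160 × 14, A = 2 240 mm², y = 231 mm, Ī = 36 587 mm⁴.
Hole (subtracted): ⌀10, A = 78.54 mm², y = 119 mm, Ī = 490.9 mm⁴.
By symmetry the centroid is at mid-height, ȳ = 119 mm.
Transfer each piece to the horizontal centroidal axis using Ī + A·d² with d = y − 119:
  bottom flange: d = -112 mm → contributes +28 135 147 mm⁴
  web: d = 0 mm → contributes +15 435 000 mm⁴
  top flange: d = 112 mm → contributes +28 135 147 mm⁴
  hole: d = 0 mm → contributes −490.9 mm⁴
Total I = 71 704 802 mm⁴.

Ix ≈ 7.2 × 10⁷ mm⁴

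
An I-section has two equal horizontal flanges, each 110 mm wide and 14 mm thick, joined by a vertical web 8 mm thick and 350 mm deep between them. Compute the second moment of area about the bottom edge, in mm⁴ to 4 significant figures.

I_base ≈ 3.407 × 10⁸ mm⁴

Treat the section as a set of non-overlapping primitives; coordinates are from the bounding-box lower-left.
Bottom flange: 110 × 14, A = 1 540 mm², y = 7 mm, Ī = 25153.3 mm⁴.
Web: 8 × 350, A = 2 800 mm², y = 189 mm, Ī = 28 583 333 mm⁴.
Top flange: 110 × 14, A = 1 540 mm², y = 371 mm, Ī = 25153.3 mm⁴.
Transfer each piece to the bottom edge using Ī + A·d² with d = y − 0:
  bottom flange: d = 7 mm → contributes +100 613 mm⁴
  web: d = 189 mm → contributes +128 602 133 mm⁴
  top flange: d = 371 mm → contributes +211 992 293 mm⁴
Total I = 340 695 040 mm⁴.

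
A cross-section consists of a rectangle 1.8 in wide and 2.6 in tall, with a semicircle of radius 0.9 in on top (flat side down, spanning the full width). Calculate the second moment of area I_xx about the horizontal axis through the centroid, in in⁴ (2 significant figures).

I_xx ≈ 5.5 in⁴

Break the section into simple shapes (no overlaps), measuring from the bottom-left corner of the bounding box.
Rectangular body: 1.8 × 2.6, A = 4.68 in², y = 1.3 in, Ī = 2.636 in⁴.
Semicircular cap: semicircle r = 0.9, A = 1.272 in², y = 2.982 in, Ī = 0.07201 in⁴.
Centroid: ȳ = ΣA·y / ΣA = 1.66 in.
Transfer each piece to the horizontal axis through the centroid using Ī + A·d² with d = y − 1.66:
  rectangular body: d = -0.3595 in → contributes +3.241 in⁴
  semicircular cap: d = 1.322 in → contributes +2.297 in⁴
Total I = 5.539 in⁴.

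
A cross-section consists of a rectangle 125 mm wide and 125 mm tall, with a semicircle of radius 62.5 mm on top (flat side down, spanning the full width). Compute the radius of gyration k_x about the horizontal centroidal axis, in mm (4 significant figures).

k_x ≈ 51.15 mm

Treat the section as a set of non-overlapping primitives; coordinates are from the bounding-box lower-left.
Rectangular body: 125 × 125, A = 15 625 mm², y = 62.5 mm, Ī = 20 345 052 mm⁴.
Semicircular cap: semicircle r = 62.5, A = 6135.92 mm², y = 151.526 mm, Ī = 1 674 758 mm⁴.
Centroid: ȳ = ΣA·y / ΣA = 87.6026 mm.
Transfer each piece to the horizontal centroidal axis using Ī + A·d² with d = y − 87.6026:
  rectangular body: d = -25.1026 mm → contributes +30 190 993 mm⁴
  semicircular cap: d = 63.9232 mm → contributes +26 747 241 mm⁴
Total I = 56 938 234 mm⁴.
Radius of gyration: k = √(I/A) = √(56 938 234 / 21760.9) = 51.1521 mm.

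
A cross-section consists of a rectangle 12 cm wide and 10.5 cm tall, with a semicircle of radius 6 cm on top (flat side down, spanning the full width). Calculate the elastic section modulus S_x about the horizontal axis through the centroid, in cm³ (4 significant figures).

S_x ≈ 415.7 cm³

Decompose the section into non-overlapping parts with the origin at the bottom-left of its bounding rectangle.
Rectangular body: 12 × 10.5, A = 126 cm², y = 5.25 cm, Ī = 1157.63 cm⁴.
Semicircular cap: semicircle r = 6, A = 56.5487 cm², y = 13.0465 cm, Ī = 142.245 cm⁴.
Centroid: ȳ = ΣA·y / ΣA = 7.66514 cm.
Transfer each piece to the horizontal axis through the centroid using Ī + A·d² with d = y − 7.66514:
  rectangular body: d = -2.41514 cm → contributes +1892.57 cm⁴
  semicircular cap: d = 5.38134 cm → contributes +1779.83 cm⁴
Total I = 3672.4 cm⁴.
Extreme fibre distance c = 8.83486 cm; S = I/c = 415.671 cm³.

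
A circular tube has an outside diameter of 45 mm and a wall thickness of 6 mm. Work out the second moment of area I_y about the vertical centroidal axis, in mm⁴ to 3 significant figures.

Break the section into simple shapes (no overlaps), measuring from the bottom-left corner of the bounding box.
Outer circle: ⌀45, A = 1590.4 mm², x = 22.5 mm, Ī = 201 289 mm⁴.
Bore (subtracted): ⌀33, A = 855.3 mm², x = 22.5 mm, Ī = 58 214 mm⁴.
By symmetry the centroid is at mid-width, x̄ = 22.5 mm.
All pieces are centred on the vertical centroidal axis, so I = ΣĪ (holes subtracted) = 143 075 mm⁴.

I_y ≈ 1.43 × 10⁵ mm⁴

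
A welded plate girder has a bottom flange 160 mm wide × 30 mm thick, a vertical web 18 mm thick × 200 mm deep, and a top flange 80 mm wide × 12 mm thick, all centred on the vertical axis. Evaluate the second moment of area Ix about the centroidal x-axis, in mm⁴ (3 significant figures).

Break the section into simple shapes (no overlaps), measuring from the bottom-left corner of the bounding box.
Bottom plate: 160 × 30, A = 4 800 mm², y = 15 mm, Ī = 360 000 mm⁴.
Web plate: 18 × 200, A = 3 600 mm², y = 130 mm, Ī = 12 000 000 mm⁴.
Top plate: 80 × 12, A = 960 mm², y = 236 mm, Ī = 11 520 mm⁴.
Centroid: ȳ = ΣA·y / ΣA = 81.897 mm.
Transfer each piece to the centroidal x-axis using Ī + A·d² with d = y − 81.897:
  bottom plate: d = -66.897 mm → contributes +21 841 281 mm⁴
  web plate: d = 48.103 mm → contributes +20 329 884 mm⁴
  top plate: d = 154.1 mm → contributes +22 809 216 mm⁴
Total I = 64 980 382 mm⁴.

Ix ≈ 6.50 × 10⁷ mm⁴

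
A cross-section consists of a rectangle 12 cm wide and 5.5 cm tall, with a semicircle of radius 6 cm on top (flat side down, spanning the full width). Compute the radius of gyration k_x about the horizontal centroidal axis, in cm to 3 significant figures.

Decompose the section into non-overlapping parts with the origin at the bottom-left of its bounding rectangle.
Rectangular body: 12 × 5.5, A = 66 cm², y = 2.75 cm, Ī = 166.38 cm⁴.
Semicircular cap: semicircle r = 6, A = 56.549 cm², y = 8.0465 cm, Ī = 142.25 cm⁴.
Centroid: ȳ = ΣA·y / ΣA = 5.194 cm.
Transfer each piece to the horizontal centroidal axis using Ī + A·d² with d = y − 5.194:
  rectangular body: d = -2.444 cm → contributes +560.6 cm⁴
  semicircular cap: d = 2.8525 cm → contributes +602.36 cm⁴
Total I = 1 163 cm⁴.
Radius of gyration: k = √(I/A) = √(1 163 / 122.55) = 3.0806 cm.

k_x ≈ 3.08 cm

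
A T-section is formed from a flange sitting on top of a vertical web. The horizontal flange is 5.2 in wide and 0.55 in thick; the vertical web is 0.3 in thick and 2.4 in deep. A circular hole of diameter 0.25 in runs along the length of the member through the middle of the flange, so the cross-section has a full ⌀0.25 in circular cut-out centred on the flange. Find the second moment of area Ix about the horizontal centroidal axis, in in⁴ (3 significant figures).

Break the section into simple shapes (no overlaps), measuring from the bottom-left corner of the bounding box.
Flange: 5.2 × 0.55, A = 2.86 in², y = 2.675 in, Ī = 0.072096 in⁴.
Web: 0.3 × 2.4, A = 0.72 in², y = 1.2 in, Ī = 0.3456 in⁴.
Hole (subtracted): ⌀0.25, A = 0.049087 in², y = 2.675 in, Ī = 0.00019175 in⁴.
Centroid: ȳ = ΣA·y / ΣA = 2.3742 in.
Transfer each piece to the horizontal centroidal axis using Ī + A·d² with d = y − 2.3742:
  flange: d = 0.30077 in → contributes +0.33082 in⁴
  web: d = -1.1742 in → contributes +1.3383 in⁴
  hole: d = 0.30077 in → contributes −0.0046324 in⁴
Total I = 1.6645 in⁴.

Ix ≈ 1.66 in⁴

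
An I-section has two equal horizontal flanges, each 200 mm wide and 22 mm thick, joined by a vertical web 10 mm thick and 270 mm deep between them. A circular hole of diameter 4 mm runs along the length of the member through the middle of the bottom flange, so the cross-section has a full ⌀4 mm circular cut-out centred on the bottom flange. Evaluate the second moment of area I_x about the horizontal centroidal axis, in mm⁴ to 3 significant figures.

Split into non-overlapping primitives; take the origin at the lower-left of the bounding box.
Bottom flange: 200 × 22, A = 4 400 mm², y = 11 mm, Ī = 177 467 mm⁴.
Web: 10 × 270, A = 2 700 mm², y = 157 mm, Ī = 16 402 500 mm⁴.
Top flange: 200 × 22, A = 4 400 mm², y = 303 mm, Ī = 177 467 mm⁴.
Hole (subtracted): ⌀4, A = 12.566 mm², y = 11 mm, Ī = 12.566 mm⁴.
Centroid: ȳ = ΣA·y / ΣA = 157.16 mm.
Transfer each piece to the horizontal centroidal axis using Ī + A·d² with d = y − 157.16:
  bottom flange: d = -146.16 mm → contributes +94 173 178 mm⁴
  web: d = -0.15971 mm → contributes +16 402 569 mm⁴
  top flange: d = 145.84 mm → contributes +93 762 780 mm⁴
  hole: d = -146.16 mm → contributes −268 464 mm⁴
Total I = 204 070 063 mm⁴.

I_x ≈ 2.04 × 10⁸ mm⁴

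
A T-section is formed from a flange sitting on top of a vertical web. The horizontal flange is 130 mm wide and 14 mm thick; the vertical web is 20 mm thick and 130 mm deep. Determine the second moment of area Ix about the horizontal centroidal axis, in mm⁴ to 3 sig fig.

Ix ≈ 9.24 × 10⁶ mm⁴

Break the section into simple shapes (no overlaps), measuring from the bottom-left corner of the bounding box.
Flange: 130 × 14, A = 1 820 mm², y = 137 mm, Ī = 29 727 mm⁴.
Web: 20 × 130, A = 2 600 mm², y = 65 mm, Ī = 3 661 667 mm⁴.
Centroid: ȳ = ΣA·y / ΣA = 94.647 mm.
Transfer each piece to the horizontal centroidal axis using Ī + A·d² with d = y − 94.647:
  flange: d = 42.353 mm → contributes +3 294 391 mm⁴
  web: d = -29.647 mm → contributes +5 946 932 mm⁴
Total I = 9 241 323 mm⁴.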